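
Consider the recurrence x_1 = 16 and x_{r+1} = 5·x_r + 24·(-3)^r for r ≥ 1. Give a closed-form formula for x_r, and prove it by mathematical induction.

Computing the first terms: x_1 = 16, x_2 = 8, x_3 = 256. This suggests x_r = (-3)^(r + 1) + 7·5^(r - 1).
When r = 1: the formula gives 16 = 16 = x_1.
Inductive step: assume the claim holds for r = i, so x_i = (-3)^(i + 1) + 7·5^(i - 1).
Then x_{i+1} = 5·x_i + 24·(-3)^i = 5·((-3)^(i + 1) + 7·5^(i - 1)) + 24·(-3)^i = (-3)^(i + 2) + 7·5^i = (-3)^((i+1) + 1) + 7·5^((i+1) - 1),
which is the claimed formula at r = i+1.
By the principle of mathematical induction, the result holds for all r ≥ 1.

x_r = (-3)^(r + 1) + 7·5^(r - 1)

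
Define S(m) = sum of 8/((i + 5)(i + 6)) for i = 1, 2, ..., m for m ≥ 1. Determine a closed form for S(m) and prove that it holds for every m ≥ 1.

We claim S(m) = 4m/(3(m + 6)) for all m ≥ 1.
Base case (m = 1): S(1) = 4/21, and the closed form gives 4/21. They agree.
Inductive step: suppose the statement holds for some i ≥ 1, so S(i) = 4i/(3(i + 6)).
Then S(i+1) = S(i) + (8/((i + 6)(i + 7))) = (4i/(3(i + 6))) + (8/((i + 6)(i + 7))).
Simplifying, S(i+1) = 4(i + 1)/(3(i + 7)) = 4(i+1)/(3((i+1) + 6)),
which is the closed form with m = i+1.
By induction, the statement is established for all m ≥ 1.

S(m) = 4m/(3(m + 6))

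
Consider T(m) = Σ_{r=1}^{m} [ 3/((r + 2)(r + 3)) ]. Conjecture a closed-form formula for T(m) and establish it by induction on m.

We claim T(m) = m/(m + 3) for all m ≥ 1.
For the base case m = 1: T(1) = 1/4, and the closed form gives 1/4. They agree.
For the inductive step, assume it holds for an arbitrary r ≥ 1, so T(r) = r/(r + 3).
Then T(r+1) = T(r) + (3/((r + 3)(r + 4))) = (r/(r + 3)) + (3/((r + 3)(r + 4))).
Simplifying, T(r+1) = (r + 1)/(r + 4) = (r+1)/((r+1) + 3),
which is the closed form with m = r+1.
By the principle of mathematical induction, the result holds for all m ≥ 1.

T(m) = m/(m + 3)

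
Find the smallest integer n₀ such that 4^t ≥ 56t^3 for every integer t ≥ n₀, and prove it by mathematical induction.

n₀ = 8

At t = 7: 16384 < 19208, so the inequality fails and n₀ ≥ 8. We prove 4^t ≥ 56t^3 for all t ≥ 8.
Base case (t = 8): 4^t = 65536 and 56t^3 = 28672, so 65536 ≥ 28672.
Inductive step: assume the claim holds for t = p, so 4^p ≥ 56p^3.
Then 4^(p + 1) = 4·(4^p) ≥ 4·(56p^3).
Also, for p ≥ 8 we have 4·(56p^3) ≥ 56(p+1)^3, since 4 ≥ (1 + 1/p)^3 for all p ≥ 8.
Combining, 4^(p + 1) ≥ 56(p+1)^3.
By induction, the statement is established for all t ≥ 8.
Hence the smallest such n₀ is 8.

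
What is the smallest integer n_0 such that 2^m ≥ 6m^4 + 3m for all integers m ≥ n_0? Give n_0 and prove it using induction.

n_0 = 20

At m = 19: 524288 < 781983, so the inequality fails and n_0 ≥ 20. We prove 2^m ≥ 6m^4 + 3m for all m ≥ 20.
For the base case m = 20: 2^m = 1048576 and 6m^4 + 3m = 960060, so 1048576 ≥ 960060.
Inductive step: assume the claim holds for m = j, so 2^j ≥ 6j^4 + 3j.
Then 2^(j + 1) = 2·(2^j) ≥ 2·(6j^4 + 3j).
Also, for j ≥ 20 we have 2·(6j^4 + 3j) ≥ 6(j+1)^4 + 3(j+1), since 2·(6j^4 + 3j) − (6(j+1)^4 + 3(j+1)) = 6j^4 - 24j^3 - 36j^2 - 21j - 9, which is nonnegative for all j ≥ 20.
Combining, 2^(j + 1) ≥ 6(j+1)^4 + 3(j+1).
By induction, the statement is established for all m ≥ 20.
Hence the smallest such n_0 is 20.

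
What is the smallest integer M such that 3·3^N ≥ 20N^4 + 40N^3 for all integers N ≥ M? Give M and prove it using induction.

M = 11

At N = 10: 177147 < 240000, so the inequality fails and M ≥ 11. We prove 3·3^N ≥ 20N^4 + 40N^3 for all N ≥ 11.
For the base case N = 11: 3·3^N = 531441 and 20N^4 + 40N^3 = 346060, so 531441 ≥ 346060.
Inductive step: assume the claim holds for N = m, so 3·3^m ≥ 20m^4 + 40m^3.
Then 3·3^(m + 1) = 3·(3·3^m) ≥ 3·(20m^4 + 40m^3).
Also, for m ≥ 11 we have 3·(20m^4 + 40m^3) ≥ 20(m+1)^4 + 40(m+1)^3, since 3·(20m^4 + 40m^3) − (20(m+1)^4 + 40(m+1)^3) = 40m^4 - 240m^2 - 200m - 60, which is nonnegative for all m ≥ 11.
Combining, 3·3^(m + 1) ≥ 20(m+1)^4 + 40(m+1)^3.
By induction, the statement is established for all N ≥ 11.
Hence the smallest such M is 11.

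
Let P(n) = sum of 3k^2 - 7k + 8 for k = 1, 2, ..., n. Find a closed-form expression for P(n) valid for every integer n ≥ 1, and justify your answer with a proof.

We claim P(n) = n(n^2 - 2n + 5) for all n ≥ 1.
For the base case n = 1: P(1) = 4, and the closed form gives 4. They agree.
For the inductive step, assume it holds for an arbitrary k ≥ 1, so P(k) = k(k^2 - 2k + 5).
Then P(k+1) = P(k) + (3k^2 - k + 4) = (k(k^2 - 2k + 5)) + (3k^2 - k + 4).
Simplifying, P(k+1) = (k + 1)(k^2 + 4) = (k+1)((k+1)^2 - 2(k+1) + 5),
which is the closed form with n = k+1.
Hence, by induction on n, the claim holds for every n ≥ 1.

P(n) = n(n^2 - 2n + 5)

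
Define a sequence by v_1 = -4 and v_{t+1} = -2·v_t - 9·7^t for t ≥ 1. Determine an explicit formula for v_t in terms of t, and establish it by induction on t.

v_t = 3(-2)^(t - 1) - 7^t

Computing the first terms: v_1 = -4, v_2 = -55, v_3 = -331. This suggests v_t = 3(-2)^(t - 1) - 7^t.
Base step (t = 1): the formula gives -4 = -4 = v_1.
Inductive step: assume the claim holds for t = m, so v_m = 3(-2)^(m - 1) - 7^m.
Then v_{m+1} = -2·v_m - 9·7^m = -2·(3(-2)^(m - 1) - 7^m) - 9·7^m = 3(-2)^m - 7^(m + 1) = 3(-2)^((m+1) - 1) - 7^(m+1),
which is the claimed formula at t = m+1.
Hence, by induction on t, the claim holds for every t ≥ 1.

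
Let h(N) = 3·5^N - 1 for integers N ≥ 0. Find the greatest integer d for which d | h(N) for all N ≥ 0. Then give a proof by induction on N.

d = 2

Computing the first values: h(0) = 2 and h(1) = 14; gcd(2, 14) = 2, so d ≤ 2.
We prove 2 | 3·5^N - 1 for all N ≥ 0 by induction on N.
For the base case N = 0: h(0) = 2 = 2·(1), so 2 | h(0).
Inductive step: assume the claim holds for N = k, i.e. 2 | h(k). Then
h(k+1) = 3·5^(k+1) - 1 = 5·(3·5^k - 1) + 4 = 5·h(k) + 4. The first term is divisible by 2 by the inductive hypothesis, and 4 is divisible by 2. Hence 2 | h(k+1).
Hence, by induction on N, the claim holds for every N ≥ 0.
Therefore the largest such d is 2.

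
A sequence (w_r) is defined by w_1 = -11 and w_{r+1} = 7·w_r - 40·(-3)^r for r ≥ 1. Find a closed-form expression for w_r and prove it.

Computing the first terms: w_1 = -11, w_2 = 43, w_3 = -59. This suggests w_r = 4(-3)^r + 7^(r - 1).
When r = 1: the formula gives -11 = -11 = w_1.
Suppose the result is true for r = k, so w_k = 4(-3)^k + 7^(k - 1).
Then w_{k+1} = 7·w_k - 40·(-3)^k = 7·(4(-3)^k + 7^(k - 1)) - 40·(-3)^k = 4(-3)^(k + 1) + 7^k = 4(-3)^(k+1) + 7^((k+1) - 1),
which is the claimed formula at r = k+1.
Hence, by induction on r, the claim holds for every r ≥ 1.

w_r = 4(-3)^r + 7^(r - 1)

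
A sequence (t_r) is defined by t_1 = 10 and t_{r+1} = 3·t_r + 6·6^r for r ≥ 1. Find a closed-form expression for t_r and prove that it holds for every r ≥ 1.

Computing the first terms: t_1 = 10, t_2 = 66, t_3 = 414. This suggests t_r = -2·3^(r - 1) + 2·6^r.
When r = 1: the formula gives 10 = 10 = t_1.
Inductive step: suppose the statement holds for some j ≥ 1, so t_j = -2·3^(j - 1) + 2·6^j.
Then t_{j+1} = 3·t_j + 6·6^j = 3·(-2·3^(j - 1) + 2·6^j) + 6·6^j = -2·3^j + 2·6^(j + 1) = -2·3^((j+1) - 1) + 2·6^(j+1),
which is the claimed formula at r = j+1.
By the principle of mathematical induction, the result holds for all r ≥ 1.

t_r = -2·3^(r - 1) + 2·6^r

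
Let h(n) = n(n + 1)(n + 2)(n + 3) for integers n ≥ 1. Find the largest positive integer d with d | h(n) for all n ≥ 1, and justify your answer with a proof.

Computing the first values: h(1) = 24 and h(2) = 120; gcd(24, 120) = 24, so d ≤ 24.
We prove 24 | n(n + 1)(n + 2)(n + 3) for all n ≥ 1 by induction on n.
Base case (n = 1): h(1) = 24 = 24·(1), so 24 | h(1).
Inductive step: assume the claim holds for n = i, i.e. 24 | h(i). Then
h(i+1) − h(i) = (i+1)·(i+2)·(i+3)·(i+4) − i·(i+1)·(i+2)·(i+3) = (i+1)·(i+2)·(i+3)·[(i+4) − i] = 4·(i+1)·(i+2)·(i+3). The product of 3 consecutive integers is divisible by (3)! = 6, so h(i+1) − h(i) is divisible by 4·6 = 24. By the inductive hypothesis 24 | h(i), hence 24 | h(i+1).
By induction, the statement is established for all n ≥ 1.
Therefore the largest such d is 24.

d = 24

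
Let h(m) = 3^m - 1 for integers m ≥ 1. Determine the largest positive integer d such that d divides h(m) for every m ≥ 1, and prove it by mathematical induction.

d = 2

Computing the first values: h(1) = 2 and h(2) = 8; gcd(2, 8) = 2, so d ≤ 2.
We prove 2 | 3^m - 1 for all m ≥ 1 by induction on m.
When m = 1: h(1) = 2 = 2·(1), so 2 | h(1).
Inductive step: assume the claim holds for m = j, i.e. 2 | h(j). Then
3^{j+1} − 1^{j+1} = 3·3^j − 1·1^j = 3·(3^j − 1^j) + (2)·1^j. The first term is divisible by 2 by the inductive hypothesis, and the second term (2)·1^j is divisible by 2 since 2 | 2. Hence 2 | h(j+1).
This completes the induction.
Therefore the largest such d is 2.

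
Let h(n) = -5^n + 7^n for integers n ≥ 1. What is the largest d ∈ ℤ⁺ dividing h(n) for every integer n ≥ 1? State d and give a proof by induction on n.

d = 2

Computing the first values: h(1) = 2 and h(2) = 24; gcd(2, 24) = 2, so d ≤ 2.
We prove 2 | -5^n + 7^n for all n ≥ 1 by induction on n.
Base step (n = 1): h(1) = 2 = 2·(1), so 2 | h(1).
Inductive step: suppose the statement holds for some m ≥ 1, i.e. 2 | h(m). Then
7^{m+1} − 5^{m+1} = 7·7^m − 5·5^m = 7·(7^m − 5^m) + (2)·5^m. The first term is divisible by 2 by the inductive hypothesis, and the second term (2)·5^m is divisible by 2 since 2 | 2. Hence 2 | h(m+1).
By the principle of mathematical induction, the result holds for all n ≥ 1.
Therefore the largest such d is 2.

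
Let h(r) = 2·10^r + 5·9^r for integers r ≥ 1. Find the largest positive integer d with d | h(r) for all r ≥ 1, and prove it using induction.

d = 5

Computing the first values: h(1) = 65 and h(2) = 605; gcd(65, 605) = 5, so d ≤ 5.
We prove 5 | 2·10^r + 5·9^r for all r ≥ 1 by induction on r.
For the base case r = 1: h(1) = 65 = 5·(13), so 5 | h(1).
Suppose the result is true for r = m, i.e. 5 | h(m). Then
h(m+1) − 10·h(m) = (2·10^(m+1) + 5·9^(m+1)) − 10·(2·10^m + 5·9^m) = (5)·9^m·(9 − 10) = (-5)·9^m. Since 5 | h(m) by the inductive hypothesis, 5 | 10·h(m); and 5 | -5 since -5 = 5·-1. Therefore 5 | h(m+1).
By induction, the statement is established for all r ≥ 1.
Therefore the largest such d is 5.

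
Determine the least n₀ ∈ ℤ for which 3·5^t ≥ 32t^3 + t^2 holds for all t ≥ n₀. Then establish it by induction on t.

At t = 4: 1875 < 2064, so the inequality fails and n₀ ≥ 5. We prove 3·5^t ≥ 32t^3 + t^2 for all t ≥ 5.
Base step (t = 5): 3·5^t = 9375 and 32t^3 + t^2 = 4025, so 9375 ≥ 4025.
For the inductive step, assume it holds for an arbitrary i ≥ 5, so 3·5^i ≥ 32i^3 + i^2.
Then 3·5^(i + 1) = 5·(3·5^i) ≥ 5·(32i^3 + i^2).
Also, for i ≥ 5 we have 5·(32i^3 + i^2) ≥ 32(i+1)^3 + (i+1)^2, since 5·(32i^3 + i^2) − (32(i+1)^3 + (i+1)^2) = 128i^3 - 92i^2 - 98i - 33, which is nonnegative for all i ≥ 5.
Combining, 3·5^(i + 1) ≥ 32(i+1)^3 + (i+1)^2.
This completes the induction.
Hence the smallest such n₀ is 5.

n₀ = 5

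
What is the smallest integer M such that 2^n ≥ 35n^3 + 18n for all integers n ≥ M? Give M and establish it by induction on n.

At n = 17: 131072 < 172261, so the inequality fails and M ≥ 18. We prove 2^n ≥ 35n^3 + 18n for all n ≥ 18.
Base step (n = 18): 2^n = 262144 and 35n^3 + 18n = 204444, so 262144 ≥ 204444.
Inductive step: suppose the statement holds for some j ≥ 18, so 2^j ≥ 35j^3 + 18j.
Then 2^(j + 1) = 2·(2^j) ≥ 2·(35j^3 + 18j).
Also, for j ≥ 18 we have 2·(35j^3 + 18j) ≥ 35(j+1)^3 + 18(j+1), since 2·(35j^3 + 18j) − (35(j+1)^3 + 18(j+1)) = 35j^3 - 105j^2 - 87j - 53, which is nonnegative for all j ≥ 18.
Combining, 2^(j + 1) ≥ 35(j+1)^3 + 18(j+1).
By induction, the statement is established for all n ≥ 18.
Hence the smallest such M is 18.

M = 18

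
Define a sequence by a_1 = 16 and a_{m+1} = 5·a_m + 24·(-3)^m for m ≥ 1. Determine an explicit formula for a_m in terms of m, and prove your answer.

a_m = (-3)^(m + 1) + 7·5^(m - 1)

Computing the first terms: a_1 = 16, a_2 = 8, a_3 = 256. This suggests a_m = (-3)^(m + 1) + 7·5^(m - 1).
When m = 1: the formula gives 16 = 16 = a_1.
Inductive step: suppose the statement holds for some r ≥ 1, so a_r = (-3)^(r + 1) + 7·5^(r - 1).
Then a_{r+1} = 5·a_r + 24·(-3)^r = 5·((-3)^(r + 1) + 7·5^(r - 1)) + 24·(-3)^r = (-3)^(r + 2) + 7·5^r = (-3)^((r+1) + 1) + 7·5^((r+1) - 1),
which is the claimed formula at m = r+1.
By the principle of mathematical induction, the result holds for all m ≥ 1.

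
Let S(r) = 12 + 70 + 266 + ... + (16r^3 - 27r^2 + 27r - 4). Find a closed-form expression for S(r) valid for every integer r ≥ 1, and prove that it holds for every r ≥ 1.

S(r) = r(4r^3 - r^2 + 4r + 5)

We claim S(r) = r(4r^3 - r^2 + 4r + 5) for all r ≥ 1.
Base case (r = 1): S(1) = 12, and the closed form gives 12. They agree.
For the inductive step, assume it holds for an arbitrary m ≥ 1, so S(m) = m(4m^3 - m^2 + 4m + 5).
Then S(m+1) = S(m) + (16m^3 + 21m^2 + 21m + 12) = (m(4m^3 - m^2 + 4m + 5)) + (16m^3 + 21m^2 + 21m + 12).
Simplifying, S(m+1) = (m + 1)(4m^3 + 11m^2 + 14m + 12) = (m+1)(4(m+1)^3 - (m+1)^2 + 4(m+1) + 5),
which is the closed form with r = m+1.
This completes the induction.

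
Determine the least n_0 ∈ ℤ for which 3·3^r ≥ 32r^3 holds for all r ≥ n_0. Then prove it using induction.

n_0 = 8

At r = 7: 6561 < 10976, so the inequality fails and n_0 ≥ 8. We prove 3·3^r ≥ 32r^3 for all r ≥ 8.
Base case (r = 8): 3·3^r = 19683 and 32r^3 = 16384, so 19683 ≥ 16384.
Inductive step: suppose the statement holds for some p ≥ 8, so 3·3^p ≥ 32p^3.
Then 3·3^(p + 1) = 3·(3·3^p) ≥ 3·(32p^3).
Also, for p ≥ 8 we have 3·(32p^3) ≥ 32(p+1)^3, since 3 ≥ (1 + 1/p)^3 for all p ≥ 8.
Combining, 3·3^(p + 1) ≥ 32(p+1)^3.
By induction, the statement is established for all r ≥ 8.
Hence the smallest such n_0 is 8.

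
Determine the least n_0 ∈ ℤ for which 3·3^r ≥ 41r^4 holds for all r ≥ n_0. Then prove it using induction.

n_0 = 12

At r = 11: 531441 < 600281, so the inequality fails and n_0 ≥ 12. We prove 3·3^r ≥ 41r^4 for all r ≥ 12.
Base case (r = 12): 3·3^r = 1594323 and 41r^4 = 850176, so 1594323 ≥ 850176.
Suppose the result is true for r = m, so 3·3^m ≥ 41m^4.
Then 3·3^(m + 1) = 3·(3·3^m) ≥ 3·(41m^4).
Also, for m ≥ 12 we have 3·(41m^4) ≥ 41(m+1)^4, since 3 ≥ (1 + 1/m)^4 for all m ≥ 12.
Combining, 3·3^(m + 1) ≥ 41(m+1)^4.
By induction, the statement is established for all r ≥ 12.
Hence the smallest such n_0 is 12.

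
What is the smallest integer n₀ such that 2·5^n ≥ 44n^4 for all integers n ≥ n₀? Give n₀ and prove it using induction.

n₀ = 7

At n = 6: 31250 < 57024, so the inequality fails and n₀ ≥ 7. We prove 2·5^n ≥ 44n^4 for all n ≥ 7.
For the base case n = 7: 2·5^n = 156250 and 44n^4 = 105644, so 156250 ≥ 105644.
Inductive step: assume the claim holds for n = m, so 2·5^m ≥ 44m^4.
Then 2·5^(m + 1) = 5·(2·5^m) ≥ 5·(44m^4).
Also, for m ≥ 7 we have 5·(44m^4) ≥ 44(m+1)^4, since 5 ≥ (1 + 1/m)^4 for all m ≥ 7.
Combining, 2·5^(m + 1) ≥ 44(m+1)^4.
Hence, by induction on n, the claim holds for every n ≥ 7.
Hence the smallest such n₀ is 7.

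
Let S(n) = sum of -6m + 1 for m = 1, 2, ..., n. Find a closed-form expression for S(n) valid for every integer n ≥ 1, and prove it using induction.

We claim S(n) = -n(3n + 2) for all n ≥ 1.
When n = 1: S(1) = -5, and the closed form gives -5. They agree.
Suppose the result is true for n = m, so S(m) = m(-3m - 2).
Then S(m+1) = S(m) + (-6m - 5) = (m(-3m - 2)) + (-6m - 5).
Simplifying, S(m+1) = -(m + 1)(3m + 5) = -(m+1)(3(m+1) + 2),
which is the closed form with n = m+1.
By induction, the statement is established for all n ≥ 1.

S(n) = -n(3n + 2)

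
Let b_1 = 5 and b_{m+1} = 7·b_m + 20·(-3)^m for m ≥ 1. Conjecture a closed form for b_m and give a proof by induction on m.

Computing the first terms: b_1 = 5, b_2 = -25, b_3 = 5. This suggests b_m = -2(-3)^m - 7^(m - 1).
For the base case m = 1: the formula gives 5 = 5 = b_1.
Inductive step: assume the claim holds for m = p, so b_p = -2(-3)^p - 7^(p - 1).
Then b_{p+1} = 7·b_p + 20·(-3)^p = 7·(-2(-3)^p - 7^(p - 1)) + 20·(-3)^p = -2(-3)^(p + 1) - 7^p = -2(-3)^(p+1) - 7^((p+1) - 1),
which is the claimed formula at m = p+1.
Hence, by induction on m, the claim holds for every m ≥ 1.

b_m = -2(-3)^m - 7^(m - 1)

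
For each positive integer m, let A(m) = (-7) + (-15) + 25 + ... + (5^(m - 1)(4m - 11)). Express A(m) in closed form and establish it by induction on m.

We claim A(m) = 5^m(m - 3) + 3 for all m ≥ 1.
Base case (m = 1): A(1) = -7, and the closed form gives -7. They agree.
Inductive step: suppose the statement holds for some i ≥ 1, so A(i) = 5^i(i - 3) + 3.
Then A(i+1) = A(i) + (5^i(4i - 7)) = (5^i(i - 3) + 3) + (5^i(4i - 7)).
Simplifying, A(i+1) = 5·5^i·i - 10·5^i + 3 = 5^(i+1)((i+1) - 3) + 3,
which is the closed form with m = i+1.
By the principle of mathematical induction, the result holds for all m ≥ 1.

A(m) = 5^m(m - 3) + 3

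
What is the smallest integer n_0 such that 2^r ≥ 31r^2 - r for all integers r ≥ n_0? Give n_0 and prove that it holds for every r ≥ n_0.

n_0 = 13

At r = 12: 4096 < 4452, so the inequality fails and n_0 ≥ 13. We prove 2^r ≥ 31r^2 - r for all r ≥ 13.
When r = 13: 2^r = 8192 and 31r^2 - r = 5226, so 8192 ≥ 5226.
Suppose the result is true for r = m, so 2^m ≥ 31m^2 - m.
Then 2^(m + 1) = 2·(2^m) ≥ 2·(31m^2 - m).
Also, for m ≥ 13 we have 2·(31m^2 - m) ≥ 31(m+1)^2 - (m+1), since 2·(31m^2 - m) − (31(m+1)^2 - (m+1)) = 31m^2 - 63m - 30, which is nonnegative for all m ≥ 13.
Combining, 2^(m + 1) ≥ 31(m+1)^2 - (m+1).
This completes the induction.
Hence the smallest such n_0 is 13.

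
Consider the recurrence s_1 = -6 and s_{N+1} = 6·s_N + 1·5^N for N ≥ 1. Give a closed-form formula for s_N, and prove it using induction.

s_N = -5^N - 6^(N - 1)

Computing the first terms: s_1 = -6, s_2 = -31, s_3 = -161. This suggests s_N = -5^N - 6^(N - 1).
When N = 1: the formula gives -6 = -6 = s_1.
Suppose the result is true for N = j, so s_j = -5^j - 6^(j - 1).
Then s_{j+1} = 6·s_j + 1·5^j = 6·(-5^j - 6^(j - 1)) + 1·5^j = -5^(j + 1) - 6^j = -5^(j+1) - 6^((j+1) - 1),
which is the claimed formula at N = j+1.
This completes the induction.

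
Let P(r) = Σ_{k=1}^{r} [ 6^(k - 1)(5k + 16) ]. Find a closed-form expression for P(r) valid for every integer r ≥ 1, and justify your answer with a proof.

We claim P(r) = 6^r(r + 3) - 3 for all r ≥ 1.
For the base case r = 1: P(1) = 21, and the closed form gives 21. They agree.
Inductive step: suppose the statement holds for some k ≥ 1, so P(k) = 6^k(k + 3) - 3.
Then P(k+1) = P(k) + (6^k(5k + 21)) = (6^k(k + 3) - 3) + (6^k(5k + 21)).
Simplifying, P(k+1) = 6·6^k·k + 24·6^k - 3 = 6^(k+1)((k+1) + 3) - 3,
which is the closed form with r = k+1.
By induction, the statement is established for all r ≥ 1.

P(r) = 6^r(r + 3) - 3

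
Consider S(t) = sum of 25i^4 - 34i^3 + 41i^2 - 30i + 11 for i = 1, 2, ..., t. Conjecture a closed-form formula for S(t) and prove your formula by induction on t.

We claim S(t) = t(5t^4 + 4t^3 + 5t^2 - 3t + 2) for all t ≥ 1.
When t = 1: S(1) = 13, and the closed form gives 13. They agree.
Inductive step: assume the claim holds for t = i, so S(i) = i(5i^4 + 4i^3 + 5i^2 - 3i + 2).
Then S(i+1) = S(i) + (25i^4 + 66i^3 + 89i^2 + 50i + 13) = (i(5i^4 + 4i^3 + 5i^2 - 3i + 2)) + (25i^4 + 66i^3 + 89i^2 + 50i + 13).
Simplifying, S(i+1) = (i + 1)(5i^4 + 24i^3 + 47i^2 + 39i + 13) = (i+1)(5(i+1)^4 + 4(i+1)^3 + 5(i+1)^2 - 3(i+1) + 2),
which is the closed form with t = i+1.
Hence, by induction on t, the claim holds for every t ≥ 1.

S(t) = t(5t^4 + 4t^3 + 5t^2 - 3t + 2)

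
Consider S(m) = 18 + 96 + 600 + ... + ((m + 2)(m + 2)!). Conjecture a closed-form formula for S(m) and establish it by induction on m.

S(m) = (m + 3)! - 6

We claim S(m) = (m + 3)! - 6 for all m ≥ 1.
Base step (m = 1): S(1) = 18, and the closed form gives 18. They agree.
Inductive step: suppose the statement holds for some k ≥ 1, so S(k) = (k + 3)! - 6.
Then S(k+1) = S(k) + ((k + 3)(k + 3)!) = ((k + 3)! - 6) + ((k + 3)(k + 3)!).
Simplifying, S(k+1) = ((k+1) + 3)! - 6,
which is the closed form with m = k+1.
Hence, by induction on m, the claim holds for every m ≥ 1.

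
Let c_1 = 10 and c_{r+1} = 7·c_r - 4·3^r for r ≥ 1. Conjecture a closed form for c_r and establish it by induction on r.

Computing the first terms: c_1 = 10, c_2 = 58, c_3 = 370. This suggests c_r = 3^r + 7^r.
When r = 1: the formula gives 10 = 10 = c_1.
Suppose the result is true for r = i, so c_i = 3^i + 7^i.
Then c_{i+1} = 7·c_i - 4·3^i = 7·(3^i + 7^i) - 4·3^i = 3^(i + 1) + 7^(i + 1),
which is the claimed formula at r = i+1.
By induction, the statement is established for all r ≥ 1.

c_r = 3^r + 7^r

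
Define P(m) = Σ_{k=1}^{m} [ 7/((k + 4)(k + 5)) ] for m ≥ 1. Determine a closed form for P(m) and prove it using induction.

We claim P(m) = 7m/(5(m + 5)) for all m ≥ 1.
When m = 1: P(1) = 7/30, and the closed form gives 7/30. They agree.
Inductive step: assume the claim holds for m = k, so P(k) = 7k/(5(k + 5)).
Then P(k+1) = P(k) + (7/((k + 5)(k + 6))) = (7k/(5(k + 5))) + (7/((k + 5)(k + 6))).
Simplifying, P(k+1) = 7(k + 1)/(5(k + 6)) = 7(k+1)/(5((k+1) + 5)),
which is the closed form with m = k+1.
Hence, by induction on m, the claim holds for every m ≥ 1.

P(m) = 7m/(5(m + 5))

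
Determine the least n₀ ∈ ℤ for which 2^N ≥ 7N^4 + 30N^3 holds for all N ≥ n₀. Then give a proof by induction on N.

At N = 20: 1048576 < 1360000, so the inequality fails and n₀ ≥ 21. We prove 2^N ≥ 7N^4 + 30N^3 for all N ≥ 21.
Base step (N = 21): 2^N = 2097152 and 7N^4 + 30N^3 = 1639197, so 2097152 ≥ 1639197.
For the inductive step, assume it holds for an arbitrary i ≥ 21, so 2^i ≥ 7i^4 + 30i^3.
Then 2^(i + 1) = 2·(2^i) ≥ 2·(7i^4 + 30i^3).
Also, for i ≥ 21 we have 2·(7i^4 + 30i^3) ≥ 7(i+1)^4 + 30(i+1)^3, since 2·(7i^4 + 30i^3) − (7(i+1)^4 + 30(i+1)^3) = 7i^4 + 2i^3 - 132i^2 - 118i - 37, which is nonnegative for all i ≥ 21.
Combining, 2^(i + 1) ≥ 7(i+1)^4 + 30(i+1)^3.
This completes the induction.
Hence the smallest such n₀ is 21.

n₀ = 21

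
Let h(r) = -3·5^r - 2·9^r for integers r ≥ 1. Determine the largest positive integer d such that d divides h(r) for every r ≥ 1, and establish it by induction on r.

d = 3

Computing the first values: h(1) = -33 and h(2) = -237; gcd(-33, -237) = 3, so d ≤ 3.
We prove 3 | -3·5^r - 2·9^r for all r ≥ 1 by induction on r.
For the base case r = 1: h(1) = -33 = 3·(-11), so 3 | h(1).
Inductive step: suppose the statement holds for some j ≥ 1, i.e. 3 | h(j). Then
h(j+1) − 9·h(j) = (-3·5^(j+1) - 2·9^(j+1)) − 9·(-3·5^j - 2·9^j) = (-3)·5^j·(5 − 9) = (12)·5^j. Since 3 | h(j) by the inductive hypothesis, 3 | 9·h(j); and 3 | 12 since 12 = 3·4. Therefore 3 | h(j+1).
Hence, by induction on r, the claim holds for every r ≥ 1.
Therefore the largest such d is 3.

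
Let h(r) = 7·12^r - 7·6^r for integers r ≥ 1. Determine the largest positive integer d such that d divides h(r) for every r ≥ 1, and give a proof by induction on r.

d = 42

Computing the first values: h(1) = 42 and h(2) = 756; gcd(42, 756) = 42, so d ≤ 42.
We prove 42 | 7·12^r - 7·6^r for all r ≥ 1 by induction on r.
When r = 1: h(1) = 42 = 42·(1), so 42 | h(1).
Inductive step: assume the claim holds for r = m, i.e. 42 | h(m). Then
h(m+1) − 12·h(m) = (7·12^(m+1) - 7·6^(m+1)) − 12·(7·12^m - 7·6^m) = (-7)·6^m·(6 − 12) = (42)·6^m. Since 42 | h(m) by the inductive hypothesis, 42 | 12·h(m); and 42 | 42 since 42 = 42·1. Therefore 42 | h(m+1).
By the principle of mathematical induction, the result holds for all r ≥ 1.
Therefore the largest such d is 42.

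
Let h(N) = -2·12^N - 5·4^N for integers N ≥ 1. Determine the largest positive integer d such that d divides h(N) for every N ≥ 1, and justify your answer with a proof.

d = 4

Computing the first values: h(1) = -44 and h(2) = -368; gcd(-44, -368) = 4, so d ≤ 4.
We prove 4 | -2·12^N - 5·4^N for all N ≥ 1 by induction on N.
Base step (N = 1): h(1) = -44 = 4·(-11), so 4 | h(1).
Inductive step: suppose the statement holds for some m ≥ 1, i.e. 4 | h(m). Then
h(m+1) − 12·h(m) = (-2·12^(m+1) - 5·4^(m+1)) − 12·(-2·12^m - 5·4^m) = (-5)·4^m·(4 − 12) = (40)·4^m. Since 4 | h(m) by the inductive hypothesis, 4 | 12·h(m); and 4 | 40 since 40 = 4·10. Therefore 4 | h(m+1).
This completes the induction.
Therefore the largest such d is 4.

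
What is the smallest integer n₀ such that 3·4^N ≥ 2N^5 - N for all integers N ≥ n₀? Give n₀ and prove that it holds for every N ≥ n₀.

n₀ = 7

At N = 6: 12288 < 15546, so the inequality fails and n₀ ≥ 7. We prove 3·4^N ≥ 2N^5 - N for all N ≥ 7.
Base case (N = 7): 3·4^N = 49152 and 2N^5 - N = 33607, so 49152 ≥ 33607.
Suppose the result is true for N = m, so 3·4^m ≥ 2m^5 - m.
Then 3·4^(m + 1) = 4·(3·4^m) ≥ 4·(2m^5 - m).
Also, for m ≥ 7 we have 4·(2m^5 - m) ≥ 2(m+1)^5 - (m+1), since 4·(2m^5 - m) − (2(m+1)^5 - (m+1)) = 6m^5 - 10m^4 - 20m^3 - 20m^2 - 13m - 1, which is nonnegative for all m ≥ 7.
Combining, 3·4^(m + 1) ≥ 2(m+1)^5 - (m+1).
This completes the induction.
Hence the smallest such n₀ is 7.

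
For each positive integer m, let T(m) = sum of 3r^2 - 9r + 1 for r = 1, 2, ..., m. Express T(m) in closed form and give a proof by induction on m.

T(m) = m(m^2 - 3m - 3)

We claim T(m) = m(m^2 - 3m - 3) for all m ≥ 1.
Base case (m = 1): T(1) = -5, and the closed form gives -5. They agree.
Suppose the result is true for m = r, so T(r) = r(r^2 - 3r - 3).
Then T(r+1) = T(r) + (3r^2 - 3r - 5) = (r(r^2 - 3r - 3)) + (3r^2 - 3r - 5).
Simplifying, T(r+1) = (r + 1)(r^2 - r - 5) = (r+1)((r+1)^2 - 3(r+1) - 3),
which is the closed form with m = r+1.
Hence, by induction on m, the claim holds for every m ≥ 1.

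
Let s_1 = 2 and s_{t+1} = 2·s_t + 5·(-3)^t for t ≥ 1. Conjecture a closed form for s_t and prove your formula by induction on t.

s_t = -(-3)^t - 2^(t - 1)

Computing the first terms: s_1 = 2, s_2 = -11, s_3 = 23. This suggests s_t = -(-3)^t - 2^(t - 1).
Base step (t = 1): the formula gives 2 = 2 = s_1.
For the inductive step, assume it holds for an arbitrary p ≥ 1, so s_p = -(-3)^p - 2^(p - 1).
Then s_{p+1} = 2·s_p + 5·(-3)^p = 2·(-(-3)^p - 2^(p - 1)) + 5·(-3)^p = -(-3)^(p + 1) - 2^p = -(-3)^(p+1) - 2^((p+1) - 1),
which is the claimed formula at t = p+1.
Hence, by induction on t, the claim holds for every t ≥ 1.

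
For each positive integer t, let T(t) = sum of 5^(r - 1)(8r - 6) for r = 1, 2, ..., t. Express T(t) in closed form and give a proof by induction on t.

T(t) = 2·5^t(t - 1) + 2

We claim T(t) = 2·5^t(t - 1) + 2 for all t ≥ 1.
When t = 1: T(1) = 2, and the closed form gives 2. They agree.
For the inductive step, assume it holds for an arbitrary r ≥ 1, so T(r) = 2·5^r(r - 1) + 2.
Then T(r+1) = T(r) + (5^r(8r + 2)) = (2·5^r(r - 1) + 2) + (5^r(8r + 2)).
Simplifying, T(r+1) = 10·5^r·r + 2 = 2·5^(r+1)((r+1) - 1) + 2,
which is the closed form with t = r+1.
By induction, the statement is established for all t ≥ 1.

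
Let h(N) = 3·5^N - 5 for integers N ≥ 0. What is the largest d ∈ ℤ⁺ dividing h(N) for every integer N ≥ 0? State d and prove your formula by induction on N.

d = 2

Computing the first values: h(0) = -2 and h(1) = 10; gcd(-2, 10) = 2, so d ≤ 2.
We prove 2 | 3·5^N - 5 for all N ≥ 0 by induction on N.
Base step (N = 0): h(0) = -2 = 2·(-1), so 2 | h(0).
Inductive step: suppose the statement holds for some i ≥ 0, i.e. 2 | h(i). Then
h(i+1) = 3·5^(i+1) - 5 = 5·(3·5^i - 5) + 20 = 5·h(i) + 20. The first term is divisible by 2 by the inductive hypothesis, and 20 is divisible by 2. Hence 2 | h(i+1).
Hence, by induction on N, the claim holds for every N ≥ 0.
Therefore the largest such d is 2.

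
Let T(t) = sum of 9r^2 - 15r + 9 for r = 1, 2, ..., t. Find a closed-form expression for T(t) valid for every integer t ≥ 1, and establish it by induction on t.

T(t) = 3t(t^2 - t + 1)

We claim T(t) = 3t(t^2 - t + 1) for all t ≥ 1.
Base case (t = 1): T(1) = 3, and the closed form gives 3. They agree.
For the inductive step, assume it holds for an arbitrary r ≥ 1, so T(r) = 3r(r^2 - r + 1).
Then T(r+1) = T(r) + (9r^2 + 3r + 3) = (3r(r^2 - r + 1)) + (9r^2 + 3r + 3).
Simplifying, T(r+1) = 3(r + 1)(r^2 + r + 1) = 3(r+1)((r+1)^2 - (r+1) + 1),
which is the closed form with t = r+1.
Hence, by induction on t, the claim holds for every t ≥ 1.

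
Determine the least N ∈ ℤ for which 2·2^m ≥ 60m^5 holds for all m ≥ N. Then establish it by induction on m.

At m = 29: 1073741824 < 1230668940, so the inequality fails and N ≥ 30. We prove 2·2^m ≥ 60m^5 for all m ≥ 30.
Base step (m = 30): 2·2^m = 2147483648 and 60m^5 = 1458000000, so 2147483648 ≥ 1458000000.
Suppose the result is true for m = k, so 2·2^k ≥ 60k^5.
Then 2·2^(k + 1) = 2·(2·2^k) ≥ 2·(60k^5).
Also, for k ≥ 30 we have 2·(60k^5) ≥ 60(k+1)^5, since 2 ≥ (1 + 1/k)^5 for all k ≥ 30.
Combining, 2·2^(k + 1) ≥ 60(k+1)^5.
This completes the induction.
Hence the smallest such N is 30.

N = 30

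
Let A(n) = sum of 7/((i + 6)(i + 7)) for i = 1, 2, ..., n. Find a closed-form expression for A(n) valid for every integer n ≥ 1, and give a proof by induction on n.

A(n) = n/(n + 7)

We claim A(n) = n/(n + 7) for all n ≥ 1.
For the base case n = 1: A(1) = 1/8, and the closed form gives 1/8. They agree.
For the inductive step, assume it holds for an arbitrary i ≥ 1, so A(i) = i/(i + 7).
Then A(i+1) = A(i) + (7/((i + 7)(i + 8))) = (i/(i + 7)) + (7/((i + 7)(i + 8))).
Simplifying, A(i+1) = (i + 1)/(i + 8) = (i+1)/((i+1) + 7),
which is the closed form with n = i+1.
By induction, the statement is established for all n ≥ 1.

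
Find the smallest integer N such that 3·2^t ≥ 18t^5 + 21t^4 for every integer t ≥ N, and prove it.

N = 27

At t = 26: 201326592 < 223461264, so the inequality fails and N ≥ 27. We prove 3·2^t ≥ 18t^5 + 21t^4 for all t ≥ 27.
Base step (t = 27): 3·2^t = 402653184 and 18t^5 + 21t^4 = 269440587, so 402653184 ≥ 269440587.
For the inductive step, assume it holds for an arbitrary m ≥ 27, so 3·2^m ≥ 18m^5 + 21m^4.
Then 3·2^(m + 1) = 2·(3·2^m) ≥ 2·(18m^5 + 21m^4).
Also, for m ≥ 27 we have 2·(18m^5 + 21m^4) ≥ 18(m+1)^5 + 21(m+1)^4, since 2·(18m^5 + 21m^4) − (18(m+1)^5 + 21(m+1)^4) = 18m^5 - 69m^4 - 264m^3 - 306m^2 - 174m - 39, which is nonnegative for all m ≥ 27.
Combining, 3·2^(m + 1) ≥ 18(m+1)^5 + 21(m+1)^4.
This completes the induction.
Hence the smallest such N is 27.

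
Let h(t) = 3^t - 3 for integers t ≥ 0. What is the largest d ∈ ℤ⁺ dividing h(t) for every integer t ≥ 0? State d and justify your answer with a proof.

d = 2

Computing the first values: h(0) = -2 and h(1) = 0; gcd(-2, 0) = 2, so d ≤ 2.
We prove 2 | 3^t - 3 for all t ≥ 0 by induction on t.
Base case (t = 0): h(0) = -2 = 2·(-1), so 2 | h(0).
Inductive step: assume the claim holds for t = k, i.e. 2 | h(k). Then
h(k+1) = 3^(k+1) - 3 = 3·(3^k - 3) + 6 = 3·h(k) + 6. The first term is divisible by 2 by the inductive hypothesis, and 6 is divisible by 2. Hence 2 | h(k+1).
By the principle of mathematical induction, the result holds for all t ≥ 0.
Therefore the largest such d is 2.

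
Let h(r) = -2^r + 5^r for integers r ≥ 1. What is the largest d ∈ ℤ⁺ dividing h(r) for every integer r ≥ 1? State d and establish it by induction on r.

d = 3

Computing the first values: h(1) = 3 and h(2) = 21; gcd(3, 21) = 3, so d ≤ 3.
We prove 3 | -2^r + 5^r for all r ≥ 1 by induction on r.
Base case (r = 1): h(1) = 3 = 3·(1), so 3 | h(1).
Inductive step: suppose the statement holds for some m ≥ 1, i.e. 3 | h(m). Then
5^{m+1} − 2^{m+1} = 5·5^m − 2·2^m = 5·(5^m − 2^m) + (3)·2^m. The first term is divisible by 3 by the inductive hypothesis, and the second term (3)·2^m is divisible by 3 since 3 | 3. Hence 3 | h(m+1).
By the principle of mathematical induction, the result holds for all r ≥ 1.
Therefore the largest such d is 3.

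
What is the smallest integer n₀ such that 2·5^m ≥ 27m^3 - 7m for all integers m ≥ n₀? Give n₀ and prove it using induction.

At m = 4: 1250 < 1700, so the inequality fails and n₀ ≥ 5. We prove 2·5^m ≥ 27m^3 - 7m for all m ≥ 5.
For the base case m = 5: 2·5^m = 6250 and 27m^3 - 7m = 3340, so 6250 ≥ 3340.
For the inductive step, assume it holds for an arbitrary k ≥ 5, so 2·5^k ≥ 27k^3 - 7k.
Then 2·5^(k + 1) = 5·(2·5^k) ≥ 5·(27k^3 - 7k).
Also, for k ≥ 5 we have 5·(27k^3 - 7k) ≥ 27(k+1)^3 - 7(k+1), since 5·(27k^3 - 7k) − (27(k+1)^3 - 7(k+1)) = 108k^3 - 81k^2 - 109k - 20, which is nonnegative for all k ≥ 5.
Combining, 2·5^(k + 1) ≥ 27(k+1)^3 - 7(k+1).
By the principle of mathematical induction, the result holds for all m ≥ 5.
Hence the smallest such n₀ is 5.

n₀ = 5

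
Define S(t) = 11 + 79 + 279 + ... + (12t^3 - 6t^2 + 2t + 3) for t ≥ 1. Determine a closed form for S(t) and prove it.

We claim S(t) = t(3t^3 + 4t^2 + t + 3) for all t ≥ 1.
Base case (t = 1): S(1) = 11, and the closed form gives 11. They agree.
Suppose the result is true for t = k, so S(k) = k(3k^3 + 4k^2 + k + 3).
Then S(k+1) = S(k) + (12k^3 + 30k^2 + 26k + 11) = (k(3k^3 + 4k^2 + k + 3)) + (12k^3 + 30k^2 + 26k + 11).
Simplifying, S(k+1) = (k + 1)(3k^3 + 13k^2 + 18k + 11) = (k+1)(3(k+1)^3 + 4(k+1)^2 + (k+1) + 3),
which is the closed form with t = k+1.
By the principle of mathematical induction, the result holds for all t ≥ 1.

S(t) = t(3t^3 + 4t^2 + t + 3)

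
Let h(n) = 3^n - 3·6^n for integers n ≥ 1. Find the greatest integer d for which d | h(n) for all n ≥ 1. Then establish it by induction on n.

d = 3

Computing the first values: h(1) = -15 and h(2) = -99; gcd(-15, -99) = 3, so d ≤ 3.
We prove 3 | 3^n - 3·6^n for all n ≥ 1 by induction on n.
Base step (n = 1): h(1) = -15 = 3·(-5), so 3 | h(1).
Inductive step: assume the claim holds for n = i, i.e. 3 | h(i). Then
h(i+1) − 6·h(i) = (3^(i+1) - 3·6^(i+1)) − 6·(3^i - 3·6^i) = (1)·3^i·(3 − 6) = (-3)·3^i. Since 3 | h(i) by the inductive hypothesis, 3 | 6·h(i); and 3 | -3 since -3 = 3·-1. Therefore 3 | h(i+1).
By the principle of mathematical induction, the result holds for all n ≥ 1.
Therefore the largest such d is 3.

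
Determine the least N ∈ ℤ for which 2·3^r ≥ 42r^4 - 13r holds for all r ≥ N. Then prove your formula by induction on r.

At r = 11: 354294 < 614779, so the inequality fails and N ≥ 12. We prove 2·3^r ≥ 42r^4 - 13r for all r ≥ 12.
Base step (r = 12): 2·3^r = 1062882 and 42r^4 - 13r = 870756, so 1062882 ≥ 870756.
For the inductive step, assume it holds for an arbitrary p ≥ 12, so 2·3^p ≥ 42p^4 - 13p.
Then 2·3^(p + 1) = 3·(2·3^p) ≥ 3·(42p^4 - 13p).
Also, for p ≥ 12 we have 3·(42p^4 - 13p) ≥ 42(p+1)^4 - 13(p+1), since 3·(42p^4 - 13p) − (42(p+1)^4 - 13(p+1)) = 84p^4 - 168p^3 - 252p^2 - 194p - 29, which is nonnegative for all p ≥ 12.
Combining, 2·3^(p + 1) ≥ 42(p+1)^4 - 13(p+1).
This completes the induction.
Hence the smallest such N is 12.

N = 12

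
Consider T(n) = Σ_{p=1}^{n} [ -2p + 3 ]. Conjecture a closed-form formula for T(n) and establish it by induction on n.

We claim T(n) = -n(n - 2) for all n ≥ 1.
When n = 1: T(1) = 1, and the closed form gives 1. They agree.
For the inductive step, assume it holds for an arbitrary p ≥ 1, so T(p) = p(-p + 2).
Then T(p+1) = T(p) + (-2p + 1) = (p(-p + 2)) + (-2p + 1).
Simplifying, T(p+1) = -(p - 1)(p + 1) = -(p+1)((p+1) - 2),
which is the closed form with n = p+1.
This completes the induction.

T(n) = -n(n - 2)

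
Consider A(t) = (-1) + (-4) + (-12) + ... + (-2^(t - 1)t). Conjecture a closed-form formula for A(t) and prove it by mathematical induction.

A(t) = 2^t(-t + 1) - 1

We claim A(t) = 2^t(-t + 1) - 1 for all t ≥ 1.
Base case (t = 1): A(1) = -1, and the closed form gives -1. They agree.
Inductive step: suppose the statement holds for some k ≥ 1, so A(k) = 2^k(-k + 1) - 1.
Then A(k+1) = A(k) + (2^k(-k - 1)) = (2^k(-k + 1) - 1) + (2^k(-k - 1)).
Simplifying, A(k+1) = -2·2^k·k - 1 = 2^(k+1)(-(k+1) + 1) - 1,
which is the closed form with t = k+1.
By the principle of mathematical induction, the result holds for all t ≥ 1.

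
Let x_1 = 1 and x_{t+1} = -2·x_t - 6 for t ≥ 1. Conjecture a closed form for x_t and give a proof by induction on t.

Computing the first terms: x_1 = 1, x_2 = -8, x_3 = 10. This suggests x_t = 3(-2)^(t - 1) - 2.
For the base case t = 1: the formula gives 1 = 1 = x_1.
For the inductive step, assume it holds for an arbitrary m ≥ 1, so x_m = 3(-2)^(m - 1) - 2.
Then x_{m+1} = -2·x_m - 6 = -2·(3(-2)^(m - 1) - 2) - 6 = 3(-2)^m - 2 = 3(-2)^((m+1) - 1) - 2,
which is the claimed formula at t = m+1.
By induction, the statement is established for all t ≥ 1.

x_t = 3(-2)^(t - 1) - 2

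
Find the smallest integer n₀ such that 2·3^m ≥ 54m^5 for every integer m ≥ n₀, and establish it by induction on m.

n₀ = 16

At m = 15: 28697814 < 41006250, so the inequality fails and n₀ ≥ 16. We prove 2·3^m ≥ 54m^5 for all m ≥ 16.
When m = 16: 2·3^m = 86093442 and 54m^5 = 56623104, so 86093442 ≥ 56623104.
Suppose the result is true for m = k, so 2·3^k ≥ 54k^5.
Then 2·3^(k + 1) = 3·(2·3^k) ≥ 3·(54k^5).
Also, for k ≥ 16 we have 3·(54k^5) ≥ 54(k+1)^5, since 3 ≥ (1 + 1/k)^5 for all k ≥ 16.
Combining, 2·3^(k + 1) ≥ 54(k+1)^5.
This completes the induction.
Hence the smallest such n₀ is 16.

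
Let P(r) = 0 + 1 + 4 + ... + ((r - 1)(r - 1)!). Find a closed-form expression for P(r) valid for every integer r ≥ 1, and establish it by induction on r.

P(r) = r! - 1

We claim P(r) = r! - 1 for all r ≥ 1.
For the base case r = 1: P(1) = 0, and the closed form gives 0. They agree.
Inductive step: suppose the statement holds for some j ≥ 1, so P(j) = j! - 1.
Then P(j+1) = P(j) + (j·j!) = (j! - 1) + (j·j!).
Simplifying, P(j+1) = (j+1)! - 1,
which is the closed form with r = j+1.
By the principle of mathematical induction, the result holds for all r ≥ 1.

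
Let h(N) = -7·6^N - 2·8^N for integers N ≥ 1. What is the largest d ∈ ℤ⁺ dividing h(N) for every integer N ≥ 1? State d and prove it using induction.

Computing the first values: h(1) = -58 and h(2) = -380; gcd(-58, -380) = 2, so d ≤ 2.
We prove 2 | -7·6^N - 2·8^N for all N ≥ 1 by induction on N.
Base case (N = 1): h(1) = -58 = 2·(-29), so 2 | h(1).
Inductive step: suppose the statement holds for some i ≥ 1, i.e. 2 | h(i). Then
h(i+1) − 8·h(i) = (-7·6^(i+1) - 2·8^(i+1)) − 8·(-7·6^i - 2·8^i) = (-7)·6^i·(6 − 8) = (14)·6^i. Since 2 | h(i) by the inductive hypothesis, 2 | 8·h(i); and 2 | 14 since 14 = 2·7. Therefore 2 | h(i+1).
Hence, by induction on N, the claim holds for every N ≥ 1.
Therefore the largest such d is 2.

d = 2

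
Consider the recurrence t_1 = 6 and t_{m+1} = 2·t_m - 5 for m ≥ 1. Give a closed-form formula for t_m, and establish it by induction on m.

t_m = 2^(m - 1) + 5

Computing the first terms: t_1 = 6, t_2 = 7, t_3 = 9. This suggests t_m = 2^(m - 1) + 5.
When m = 1: the formula gives 6 = 6 = t_1.
Inductive step: suppose the statement holds for some k ≥ 1, so t_k = 2^(k - 1) + 5.
Then t_{k+1} = 2·t_k - 5 = 2·(2^(k - 1) + 5) - 5 = 2^k + 5 = 2^((k+1) - 1) + 5,
which is the claimed formula at m = k+1.
By induction, the statement is established for all m ≥ 1.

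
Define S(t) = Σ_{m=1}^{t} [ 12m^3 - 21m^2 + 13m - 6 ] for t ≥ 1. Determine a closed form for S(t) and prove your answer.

S(t) = t(3t^3 - t^2 - t - 3)

We claim S(t) = t(3t^3 - t^2 - t - 3) for all t ≥ 1.
For the base case t = 1: S(1) = -2, and the closed form gives -2. They agree.
Suppose the result is true for t = m, so S(m) = m(3m^3 - m^2 - m - 3).
Then S(m+1) = S(m) + (12m^3 + 15m^2 + 7m - 2) = (m(3m^3 - m^2 - m - 3)) + (12m^3 + 15m^2 + 7m - 2).
Simplifying, S(m+1) = (m + 1)(3m^3 + 8m^2 + 6m - 2) = (m+1)(3(m+1)^3 - (m+1)^2 - (m+1) - 3),
which is the closed form with t = m+1.
By induction, the statement is established for all t ≥ 1.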